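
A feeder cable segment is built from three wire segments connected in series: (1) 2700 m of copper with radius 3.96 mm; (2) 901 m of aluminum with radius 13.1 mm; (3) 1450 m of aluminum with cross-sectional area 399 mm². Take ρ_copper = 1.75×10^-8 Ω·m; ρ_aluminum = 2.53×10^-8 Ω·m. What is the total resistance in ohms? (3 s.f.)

1.09 Ω

Seg 1: A = πr² = π(3.9600e-03 m)² = 4.927e-05 m²
R_1 = (1.75×10^-8)(2700)/(4.927e-05) = 0.9591 Ω
Seg 2: A = πr² = π(1.3100e-02 m)² = 5.391e-04 m²
R_2 = (2.53×10^-8)(901)/(5.391e-04) = 0.04228 Ω
Seg 3: A = 399 mm² = 3.990e-04 m²
R_3 = (2.53×10^-8)(1450)/(3.990e-04) = 0.09194 Ω
R_total = R_1 + R_2 + R_3 = 1.09 Ω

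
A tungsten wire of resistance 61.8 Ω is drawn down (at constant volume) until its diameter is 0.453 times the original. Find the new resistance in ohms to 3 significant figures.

1470 Ω

Volume constant ⇒ L' = L/r² with r = 0.453. R' = ρL'/A' = ρ(L/r²)/(πr²d₀²/4) = R/r⁴.
R' = 23.75 × 61.8 = 1470 Ω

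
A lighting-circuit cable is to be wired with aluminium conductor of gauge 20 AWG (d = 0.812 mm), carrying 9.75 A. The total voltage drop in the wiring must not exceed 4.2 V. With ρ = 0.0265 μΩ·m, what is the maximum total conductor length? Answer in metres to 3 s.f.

8.42 m

ρ = 0.0265 μΩ·m = 2.65×10^-8 Ω·m
A = π(0.812/2 mm)² = π(4.0600e-04 m)² = 5.178e-07 m²
L_max = V_max·A/(1·ρI) = (4.2)(5.178e-07)/(2.65×10^-8×9.75) = 8.42 m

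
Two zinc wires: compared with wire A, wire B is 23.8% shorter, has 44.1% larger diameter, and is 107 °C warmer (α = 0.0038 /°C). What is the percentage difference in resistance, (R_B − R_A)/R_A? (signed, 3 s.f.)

-48.4%

R ∝ ρL/d² with ρ ∝ (1+αΔT), so R_B/R_A = (1 − 23.8/100) × (1 + 44.1/100)⁻² × (1 + 0.0038×107)
= 0.762 × 0.4816 × 1.407 = 0.5162
(R_B − R_A)/R_A = 0.5162 − 1 = -48.4%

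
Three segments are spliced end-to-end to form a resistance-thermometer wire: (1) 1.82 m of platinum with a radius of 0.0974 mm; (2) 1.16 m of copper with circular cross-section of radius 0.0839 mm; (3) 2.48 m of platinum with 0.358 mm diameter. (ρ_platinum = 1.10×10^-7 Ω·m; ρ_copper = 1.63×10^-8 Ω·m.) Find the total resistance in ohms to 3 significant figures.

Seg 1: A = πr² = π(9.7400e-05 m)² = 2.980e-08 m²
R_1 = (1.10×10^-7)(1.82)/(2.980e-08) = 6.717 Ω
Seg 2: A = πr² = π(8.3900e-05 m)² = 2.211e-08 m²
R_2 = (1.63×10^-8)(1.16)/(2.211e-08) = 0.855 Ω
Seg 3: A = π(d/2)² = π(1.7900e-04 m)² = 1.007e-07 m²
R_3 = (1.10×10^-7)(2.48)/(1.007e-07) = 2.71 Ω
R_total = R_1 + R_2 + R_3 = 10.3 Ω

10.3 Ω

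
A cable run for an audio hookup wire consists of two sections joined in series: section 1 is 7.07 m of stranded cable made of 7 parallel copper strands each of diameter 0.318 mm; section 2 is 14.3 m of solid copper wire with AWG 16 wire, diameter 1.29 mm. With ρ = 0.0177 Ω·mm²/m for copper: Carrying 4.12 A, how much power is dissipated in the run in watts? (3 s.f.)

7.11 W

ρ = 0.0177 Ω·mm²/m = 1.77×10^-8 Ω·m
Section 1: A_strand = π(1.5900e-04)² = 7.942e-08 m²; R₁ = ρL/(N·A_s) = (1.77×10^-8)(7.07)/(7×7.942e-08) = 0.2251 Ω
Section 2: A = π(1.29/2 mm)² = π(6.4500e-04 m)² = 1.307e-06 m²
R₂ = (1.77×10^-8)(14.3)/(1.307e-06) = 0.1937 Ω
R = R₁ + R₂ = 0.4187 Ω
P = I²R = (4.12)² × 0.4187 = 7.11 W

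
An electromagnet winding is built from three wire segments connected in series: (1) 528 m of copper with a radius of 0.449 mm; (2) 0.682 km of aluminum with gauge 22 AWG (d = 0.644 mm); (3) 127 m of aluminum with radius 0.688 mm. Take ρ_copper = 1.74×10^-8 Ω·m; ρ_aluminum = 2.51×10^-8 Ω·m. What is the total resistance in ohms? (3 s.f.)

69.2 Ω

Seg 1: A = πr² = π(4.4900e-04 m)² = 6.333e-07 m²
R_1 = (1.74×10^-8)(528)/(6.333e-07) = 14.51 Ω
Seg 2: A = π(0.644/2 mm)² = π(3.2200e-04 m)² = 3.257e-07 m²
R_2 = (2.51×10^-8)(682)/(3.257e-07) = 52.55 Ω
Seg 3: A = πr² = π(6.8800e-04 m)² = 1.487e-06 m²
R_3 = (2.51×10^-8)(127)/(1.487e-06) = 2.144 Ω
R_total = R_1 + R_2 + R_3 = 69.2 Ω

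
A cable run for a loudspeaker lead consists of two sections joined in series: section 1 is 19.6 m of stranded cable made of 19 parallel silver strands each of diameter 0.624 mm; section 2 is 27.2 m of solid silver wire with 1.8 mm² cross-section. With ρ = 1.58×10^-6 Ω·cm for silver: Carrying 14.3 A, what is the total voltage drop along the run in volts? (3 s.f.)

4.18 V

ρ = 1.58×10^-6 Ω·cm = 1.58×10^-8 Ω·m
Section 1: A_strand = π(3.1200e-04)² = 3.058e-07 m²; R₁ = ρL/(N·A_s) = (1.58×10^-8)(19.6)/(19×3.058e-07) = 0.0533 Ω
Section 2: A = 1.8 mm² = 1.800e-06 m²
R₂ = (1.58×10^-8)(27.2)/(1.800e-06) = 0.2388 Ω
R = R₁ + R₂ = 0.2921 Ω
V = IR = 14.3 × 0.2921 = 4.18 V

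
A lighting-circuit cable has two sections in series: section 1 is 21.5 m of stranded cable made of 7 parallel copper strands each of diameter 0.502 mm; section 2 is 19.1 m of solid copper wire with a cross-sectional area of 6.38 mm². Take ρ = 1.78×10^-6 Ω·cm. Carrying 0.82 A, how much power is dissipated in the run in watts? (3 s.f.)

0.222 W

ρ = 1.78×10^-6 Ω·cm = 1.78×10^-8 Ω·m
Section 1: A_strand = π(2.5100e-04)² = 1.979e-07 m²; R₁ = ρL/(N·A_s) = (1.78×10^-8)(21.5)/(7×1.979e-07) = 0.2762 Ω
Section 2: A = 6.38 mm² = 6.380e-06 m²
R₂ = (1.78×10^-8)(19.1)/(6.380e-06) = 0.05329 Ω
R = R₁ + R₂ = 0.3295 Ω
P = I²R = (0.82)² × 0.3295 = 0.222 W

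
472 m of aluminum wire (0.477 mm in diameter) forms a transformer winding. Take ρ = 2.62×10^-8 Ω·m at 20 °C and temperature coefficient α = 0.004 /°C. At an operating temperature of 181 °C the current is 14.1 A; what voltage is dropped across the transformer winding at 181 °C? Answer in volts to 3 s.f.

1600 V

A = π(d/2)² = π(2.3850e-04 m)² = 1.787e-07 m²
R₍20₎ = ρL/A = (2.62×10^-8)(472)/(1.787e-07) = 69.2 Ω
R₍181₎ = R₍20₎(1 + αΔT) = 69.2 × (1 + 0.004×161) = 113.8 Ω
V = IR = 14.1 × 113.8 = 1600 V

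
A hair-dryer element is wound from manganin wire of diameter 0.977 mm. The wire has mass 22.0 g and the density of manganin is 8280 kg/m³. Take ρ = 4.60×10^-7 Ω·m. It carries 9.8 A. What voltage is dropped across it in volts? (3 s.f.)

A = π(d/2)² = π(4.8850e-04 m)² = 7.4969e-07 m²
L = m/(density·A) = 0.022/(8280×7.4969e-07) = 3.544 m
R = ρL/A = (4.60×10^-7)(3.544)/(7.4969e-07) = 2.175 Ω
V = IR = 9.8 × 2.175 = 21.3 V

21.3 V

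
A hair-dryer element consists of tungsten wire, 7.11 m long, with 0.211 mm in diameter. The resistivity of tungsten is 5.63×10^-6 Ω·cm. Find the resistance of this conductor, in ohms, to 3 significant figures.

ρ = 5.63×10^-6 Ω·cm = 5.63×10^-8 Ω·m
A = π(d/2)² = π(1.0550e-04 m)² = 3.497e-08 m²
R = ρL/A = (5.63×10^-8)(7.11 m)/(3.497e-08 m²) = 11.4 Ω

11.4 Ω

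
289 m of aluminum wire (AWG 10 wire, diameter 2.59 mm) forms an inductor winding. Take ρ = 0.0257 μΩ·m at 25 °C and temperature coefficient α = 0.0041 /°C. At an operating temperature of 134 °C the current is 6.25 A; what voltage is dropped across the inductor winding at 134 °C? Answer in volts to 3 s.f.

ρ = 0.0257 μΩ·m = 2.57×10^-8 Ω·m
A = π(2.59/2 mm)² = π(1.2950e-03 m)² = 5.269e-06 m²
R₍25₎ = ρL/A = (2.57×10^-8)(289)/(5.269e-06) = 1.41 Ω
R₍134₎ = R₍25₎(1 + αΔT) = 1.41 × (1 + 0.0041×109) = 2.04 Ω
V = IR = 6.25 × 2.04 = 12.7 V

12.7 V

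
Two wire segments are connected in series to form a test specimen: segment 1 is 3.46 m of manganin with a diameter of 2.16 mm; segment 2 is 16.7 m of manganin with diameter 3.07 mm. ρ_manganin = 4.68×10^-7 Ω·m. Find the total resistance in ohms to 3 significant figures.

1.50 Ω

Segment 1: A = π(d/2)² = π(1.0800e-03 m)² = 3.664e-06 m²
R₁ = ρL/A = (4.68×10^-7)(3.46)/(3.664e-06) = 0.4419 Ω
Segment 2: A = π(d/2)² = π(1.5350e-03 m)² = 7.402e-06 m²
R₂ = (4.68×10^-7)(16.7)/(7.402e-06) = 1.056 Ω
R = R₁ + R₂ = 1.50 Ω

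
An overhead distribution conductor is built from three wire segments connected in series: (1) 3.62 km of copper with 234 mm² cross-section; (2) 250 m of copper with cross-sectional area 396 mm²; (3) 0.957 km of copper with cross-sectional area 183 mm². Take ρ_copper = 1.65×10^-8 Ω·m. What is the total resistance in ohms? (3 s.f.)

Seg 1: A = 234 mm² = 2.340e-04 m²
R_1 = (1.65×10^-8)(3620)/(2.340e-04) = 0.2553 Ω
Seg 2: A = 396 mm² = 3.960e-04 m²
R_2 = (1.65×10^-8)(250)/(3.960e-04) = 0.01042 Ω
Seg 3: A = 183 mm² = 1.830e-04 m²
R_3 = (1.65×10^-8)(957)/(1.830e-04) = 0.08629 Ω
R_total = R_1 + R_2 + R_3 = 0.352 Ω

0.352 Ω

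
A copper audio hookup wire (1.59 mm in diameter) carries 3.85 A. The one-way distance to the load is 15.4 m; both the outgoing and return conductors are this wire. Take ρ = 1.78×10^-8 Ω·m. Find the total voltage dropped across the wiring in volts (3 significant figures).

1.06 V

A = π(d/2)² = π(7.9500e-04 m)² = 1.986e-06 m²
Total conductor length (both ways) L = 2 × 15.4 = 30.8 m
R = ρL/A = (1.78×10^-8)(30.8)/(1.986e-06) = 0.2761 Ω
V = IR = 3.85 × 0.2761 = 1.06 V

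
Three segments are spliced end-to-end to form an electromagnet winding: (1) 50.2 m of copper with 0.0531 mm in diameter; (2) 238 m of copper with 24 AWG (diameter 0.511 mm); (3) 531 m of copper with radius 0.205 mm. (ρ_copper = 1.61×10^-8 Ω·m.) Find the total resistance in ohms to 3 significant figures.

Seg 1: A = π(d/2)² = π(2.6550e-05 m)² = 2.215e-09 m²
R_1 = (1.61×10^-8)(50.2)/(2.215e-09) = 365 Ω
Seg 2: A = π(0.511/2 mm)² = π(2.5550e-04 m)² = 2.051e-07 m²
R_2 = (1.61×10^-8)(238)/(2.051e-07) = 18.68 Ω
Seg 3: A = πr² = π(2.0500e-04 m)² = 1.320e-07 m²
R_3 = (1.61×10^-8)(531)/(1.320e-07) = 64.75 Ω
R_total = R_1 + R_2 + R_3 = 448 Ω

448 Ω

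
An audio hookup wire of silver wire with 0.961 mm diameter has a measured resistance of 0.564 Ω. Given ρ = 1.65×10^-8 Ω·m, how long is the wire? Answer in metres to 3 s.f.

A = π(d/2)² = π(4.8050e-04 m)² = 7.253e-07 m²
L = RA/ρ = (0.564)(7.253e-07)/(1.65×10^-8) = 24.8 m

24.8 m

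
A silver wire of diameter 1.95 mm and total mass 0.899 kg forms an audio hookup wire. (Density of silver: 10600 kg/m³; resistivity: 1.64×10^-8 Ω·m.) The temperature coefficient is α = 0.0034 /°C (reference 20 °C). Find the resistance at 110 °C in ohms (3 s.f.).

0.204 Ω

A = π(d/2)² = π(9.7500e-04 m)² = 2.9865e-06 m²
L = m/(density·A) = 0.899/(10600×2.9865e-06) = 28.4 m
R = ρL/A = (1.64×10^-8)(28.4)/(2.9865e-06) = 0.1559 Ω
R(110 °C) = 0.1559 × (1 + 0.0034×90) = 0.204 Ω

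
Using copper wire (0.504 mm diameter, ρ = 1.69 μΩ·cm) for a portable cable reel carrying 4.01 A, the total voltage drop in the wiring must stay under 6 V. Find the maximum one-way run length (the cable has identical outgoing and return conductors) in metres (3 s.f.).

8.83 m

ρ = 1.69 μΩ·cm = 1.69×10^-8 Ω·m
A = π(d/2)² = π(2.5200e-04 m)² = 1.995e-07 m²
L_max = V_max·A/(2·ρI) = (6)(1.995e-07)/(2×1.69×10^-8×4.01) = 8.83 m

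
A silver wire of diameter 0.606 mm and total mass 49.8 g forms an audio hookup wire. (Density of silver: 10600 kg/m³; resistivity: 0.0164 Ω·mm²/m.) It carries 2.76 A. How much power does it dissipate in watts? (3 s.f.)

7.06 W

ρ = 0.0164 Ω·mm²/m = 1.64×10^-8 Ω·m
A = π(d/2)² = π(3.0300e-04 m)² = 2.8843e-07 m²
L = m/(density·A) = 0.0498/(10600×2.8843e-07) = 16.29 m
R = ρL/A = (1.64×10^-8)(16.29)/(2.8843e-07) = 0.9262 Ω
P = I²R = (2.76)² × 0.9262 = 7.06 W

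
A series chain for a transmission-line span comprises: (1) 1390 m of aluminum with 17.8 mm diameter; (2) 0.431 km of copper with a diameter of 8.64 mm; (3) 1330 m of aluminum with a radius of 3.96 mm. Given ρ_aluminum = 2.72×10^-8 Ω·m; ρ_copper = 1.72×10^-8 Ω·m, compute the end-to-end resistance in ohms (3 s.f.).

Seg 1: A = π(d/2)² = π(8.9000e-03 m)² = 2.488e-04 m²
R_1 = (2.72×10^-8)(1390)/(2.488e-04) = 0.1519 Ω
Seg 2: A = π(d/2)² = π(4.3200e-03 m)² = 5.863e-05 m²
R_2 = (1.72×10^-8)(431)/(5.863e-05) = 0.1264 Ω
Seg 3: A = πr² = π(3.9600e-03 m)² = 4.927e-05 m²
R_3 = (2.72×10^-8)(1330)/(4.927e-05) = 0.7343 Ω
R_total = R_1 + R_2 + R_3 = 1.01 Ω

1.01 Ω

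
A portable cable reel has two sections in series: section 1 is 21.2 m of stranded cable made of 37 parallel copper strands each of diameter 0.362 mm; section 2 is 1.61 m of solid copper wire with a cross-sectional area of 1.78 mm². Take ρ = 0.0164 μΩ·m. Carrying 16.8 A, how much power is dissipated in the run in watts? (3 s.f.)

ρ = 0.0164 μΩ·m = 1.64×10^-8 Ω·m
Section 1: A_strand = π(1.8100e-04)² = 1.029e-07 m²; R₁ = ρL/(N·A_s) = (1.64×10^-8)(21.2)/(37×1.029e-07) = 0.0913 Ω
Section 2: A = 1.78 mm² = 1.780e-06 m²
R₂ = (1.64×10^-8)(1.61)/(1.780e-06) = 0.01483 Ω
R = R₁ + R₂ = 0.1061 Ω
P = I²R = (16.8)² × 0.1061 = 30.0 W

30.0 W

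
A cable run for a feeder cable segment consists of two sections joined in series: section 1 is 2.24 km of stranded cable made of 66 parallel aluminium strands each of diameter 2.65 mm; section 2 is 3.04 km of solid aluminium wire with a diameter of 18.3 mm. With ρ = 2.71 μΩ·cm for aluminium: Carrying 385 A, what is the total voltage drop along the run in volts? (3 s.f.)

ρ = 2.71 μΩ·cm = 2.71×10^-8 Ω·m
Section 1: A_strand = π(1.3250e-03)² = 5.515e-06 m²; R₁ = ρL/(N·A_s) = (2.71×10^-8)(2240)/(66×5.515e-06) = 0.1668 Ω
Section 2: A = π(d/2)² = π(9.1500e-03 m)² = 2.630e-04 m²
R₂ = (2.71×10^-8)(3040)/(2.630e-04) = 0.3132 Ω
R = R₁ + R₂ = 0.48 Ω
V = IR = 385 × 0.48 = 185 V

185 V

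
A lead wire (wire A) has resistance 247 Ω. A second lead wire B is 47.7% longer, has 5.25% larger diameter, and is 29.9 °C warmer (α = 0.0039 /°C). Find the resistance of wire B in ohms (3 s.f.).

R ∝ ρL/d² with ρ ∝ (1+αΔT), so R_B/R_A = (1 + 47.7/100) × (1 + 5.25/100)⁻² × (1 + 0.0039×29.9)
= 1.477 × 0.9027 × 1.117 = 1.489
R_B = 1.489 × 247 = 368 Ω

368 Ω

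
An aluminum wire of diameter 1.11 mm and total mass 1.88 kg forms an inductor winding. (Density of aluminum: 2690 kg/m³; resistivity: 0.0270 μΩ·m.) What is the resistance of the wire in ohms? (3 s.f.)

ρ = 0.0270 μΩ·m = 2.70×10^-8 Ω·m
A = π(d/2)² = π(5.5500e-04 m)² = 9.6769e-07 m²
L = m/(density·A) = 1.88/(2690×9.6769e-07) = 722.2 m
R = ρL/A = (2.70×10^-8)(722.2)/(9.6769e-07) = 20.2 Ω

20.2 Ω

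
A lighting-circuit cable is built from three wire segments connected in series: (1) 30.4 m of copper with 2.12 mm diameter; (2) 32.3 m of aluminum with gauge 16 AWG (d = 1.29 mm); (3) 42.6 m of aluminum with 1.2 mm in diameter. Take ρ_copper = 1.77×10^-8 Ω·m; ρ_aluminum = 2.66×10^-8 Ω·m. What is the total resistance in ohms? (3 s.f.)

Seg 1: A = π(d/2)² = π(1.0600e-03 m)² = 3.530e-06 m²
R_1 = (1.77×10^-8)(30.4)/(3.530e-06) = 0.1524 Ω
Seg 2: A = π(1.29/2 mm)² = π(6.4500e-04 m)² = 1.307e-06 m²
R_2 = (2.66×10^-8)(32.3)/(1.307e-06) = 0.6574 Ω
Seg 3: A = π(d/2)² = π(6.0000e-04 m)² = 1.131e-06 m²
R_3 = (2.66×10^-8)(42.6)/(1.131e-06) = 1.002 Ω
R_total = R_1 + R_2 + R_3 = 1.81 Ω

1.81 Ω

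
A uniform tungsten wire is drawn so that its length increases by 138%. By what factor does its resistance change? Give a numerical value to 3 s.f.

k = 1 + 138/100 = 2.38; volume constant ⇒ A' = A/k, so R' = k²R.
Factor = 5.66

5.66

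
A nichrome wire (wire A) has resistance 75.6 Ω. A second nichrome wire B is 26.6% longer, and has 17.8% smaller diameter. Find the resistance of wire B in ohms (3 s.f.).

R ∝ L/d², so R_B/R_A = (1 + 26.6/100) × (1 − 17.8/100)⁻²
= 1.266 × 1.48 = 1.874
R_B = 1.874 × 75.6 = 142 Ω

142 Ω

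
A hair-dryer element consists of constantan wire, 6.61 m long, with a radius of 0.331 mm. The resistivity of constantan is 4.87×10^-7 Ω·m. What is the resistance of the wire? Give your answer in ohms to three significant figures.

A = πr² = π(3.3100e-04 m)² = 3.442e-07 m²
R = ρL/A = (4.87×10^-7)(6.61 m)/(3.442e-07 m²) = 9.35 Ω

9.35 Ω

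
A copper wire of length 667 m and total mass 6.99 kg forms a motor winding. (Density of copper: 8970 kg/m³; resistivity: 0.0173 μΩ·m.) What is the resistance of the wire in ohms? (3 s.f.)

ρ = 0.0173 μΩ·m = 1.73×10^-8 Ω·m
A = m/(density·L) = 6.99/(8970×667) = 1.1683e-06 m²
R = ρL/A = (1.73×10^-8)(667)/(1.1683e-06) = 9.88 Ω

9.88 Ω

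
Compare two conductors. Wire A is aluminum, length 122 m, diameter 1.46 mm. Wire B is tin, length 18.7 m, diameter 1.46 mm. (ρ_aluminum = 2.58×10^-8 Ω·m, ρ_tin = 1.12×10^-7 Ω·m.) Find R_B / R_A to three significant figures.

R ∝ ρL/d², so R_B/R_A = (ρ_B/ρ_A) × (L_B/L_A)
= (1.12×10^-7/2.58×10^-8) × (18.7/122) = 0.665

0.665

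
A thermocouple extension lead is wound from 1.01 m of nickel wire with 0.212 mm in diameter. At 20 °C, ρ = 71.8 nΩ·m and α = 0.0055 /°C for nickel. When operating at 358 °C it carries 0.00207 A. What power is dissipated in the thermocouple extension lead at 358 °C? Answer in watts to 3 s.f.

ρ = 71.8 nΩ·m = 7.18×10^-8 Ω·m
A = π(d/2)² = π(1.0600e-04 m)² = 3.530e-08 m²
R₍20₎ = ρL/A = (7.18×10^-8)(1.01)/(3.530e-08) = 2.054 Ω
R₍358₎ = R₍20₎(1 + αΔT) = 2.054 × (1 + 0.0055×338) = 5.874 Ω
P = I²R = (0.00207)² × 5.874 = 2.52×10^-5 W

2.52×10^-5 W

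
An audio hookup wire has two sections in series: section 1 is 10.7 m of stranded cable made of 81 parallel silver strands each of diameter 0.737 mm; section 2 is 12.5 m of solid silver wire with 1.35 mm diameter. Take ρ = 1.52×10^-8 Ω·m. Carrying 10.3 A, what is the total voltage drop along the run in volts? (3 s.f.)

Section 1: A_strand = π(3.6850e-04)² = 4.266e-07 m²; R₁ = ρL/(N·A_s) = (1.52×10^-8)(10.7)/(81×4.266e-07) = 0.004707 Ω
Section 2: A = π(d/2)² = π(6.7500e-04 m)² = 1.431e-06 m²
R₂ = (1.52×10^-8)(12.5)/(1.431e-06) = 0.1327 Ω
R = R₁ + R₂ = 0.1374 Ω
V = IR = 10.3 × 0.1374 = 1.42 V

1.42 V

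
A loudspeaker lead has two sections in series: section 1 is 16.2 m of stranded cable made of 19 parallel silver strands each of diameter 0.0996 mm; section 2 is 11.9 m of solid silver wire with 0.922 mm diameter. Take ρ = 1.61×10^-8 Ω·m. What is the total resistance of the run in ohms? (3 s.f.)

Section 1: A_strand = π(4.9800e-05)² = 7.791e-09 m²; R₁ = ρL/(N·A_s) = (1.61×10^-8)(16.2)/(19×7.791e-09) = 1.762 Ω
Section 2: A = π(d/2)² = π(4.6100e-04 m)² = 6.677e-07 m²
R₂ = (1.61×10^-8)(11.9)/(6.677e-07) = 0.287 Ω
R = R₁ + R₂ = 2.05 Ω

2.05 Ω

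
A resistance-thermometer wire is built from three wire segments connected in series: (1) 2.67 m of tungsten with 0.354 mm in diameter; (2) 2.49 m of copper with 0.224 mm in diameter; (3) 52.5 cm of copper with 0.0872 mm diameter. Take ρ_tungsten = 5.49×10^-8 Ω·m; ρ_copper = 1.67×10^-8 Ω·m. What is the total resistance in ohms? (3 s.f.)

4.01 Ω

Seg 1: A = π(d/2)² = π(1.7700e-04 m)² = 9.842e-08 m²
R_1 = (5.49×10^-8)(2.67)/(9.842e-08) = 1.489 Ω
Seg 2: A = π(d/2)² = π(1.1200e-04 m)² = 3.941e-08 m²
R_2 = (1.67×10^-8)(2.49)/(3.941e-08) = 1.055 Ω
Seg 3: A = π(d/2)² = π(4.3600e-05 m)² = 5.972e-09 m²
R_3 = (1.67×10^-8)(0.525)/(5.972e-09) = 1.468 Ω
R_total = R_1 + R_2 + R_3 = 4.01 Ω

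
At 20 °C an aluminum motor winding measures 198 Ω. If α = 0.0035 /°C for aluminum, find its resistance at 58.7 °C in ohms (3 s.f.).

ΔT = 58.7 − 20 = 38.7 °C
R = R₀(1 + αΔT) = 198 × (1 + 0.0035×38.7) = 198 × 1.135 = 225 Ω

225 Ω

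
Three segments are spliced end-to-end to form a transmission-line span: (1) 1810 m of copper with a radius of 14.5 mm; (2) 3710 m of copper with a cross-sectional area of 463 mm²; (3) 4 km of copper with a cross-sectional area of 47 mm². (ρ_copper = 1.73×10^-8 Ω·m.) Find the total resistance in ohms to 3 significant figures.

1.66 Ω

Seg 1: A = πr² = π(1.4500e-02 m)² = 6.605e-04 m²
R_1 = (1.73×10^-8)(1810)/(6.605e-04) = 0.04741 Ω
Seg 2: A = 463 mm² = 4.630e-04 m²
R_2 = (1.73×10^-8)(3710)/(4.630e-04) = 0.1386 Ω
Seg 3: A = 47 mm² = 4.700e-05 m²
R_3 = (1.73×10^-8)(4000)/(4.700e-05) = 1.472 Ω
R_total = R_1 + R_2 + R_3 = 1.66 Ω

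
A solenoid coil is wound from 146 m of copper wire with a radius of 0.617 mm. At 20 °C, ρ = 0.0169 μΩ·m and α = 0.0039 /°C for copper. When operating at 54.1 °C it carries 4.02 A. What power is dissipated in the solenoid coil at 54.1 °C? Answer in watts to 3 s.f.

37.8 W

ρ = 0.0169 μΩ·m = 1.69×10^-8 Ω·m
A = πr² = π(6.1700e-04 m)² = 1.196e-06 m²
R₍20₎ = ρL/A = (1.69×10^-8)(146)/(1.196e-06) = 2.063 Ω
R₍54.1₎ = R₍20₎(1 + αΔT) = 2.063 × (1 + 0.0039×34.1) = 2.337 Ω
P = I²R = (4.02)² × 2.337 = 37.8 W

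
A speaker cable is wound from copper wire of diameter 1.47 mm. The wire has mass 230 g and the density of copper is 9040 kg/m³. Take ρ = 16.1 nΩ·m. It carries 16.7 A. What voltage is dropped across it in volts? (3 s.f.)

2.37 V

ρ = 16.1 nΩ·m = 1.61×10^-8 Ω·m
A = π(d/2)² = π(7.3500e-04 m)² = 1.6972e-06 m²
L = m/(density·A) = 0.23/(9040×1.6972e-06) = 14.99 m
R = ρL/A = (1.61×10^-8)(14.99)/(1.6972e-06) = 0.1422 Ω
V = IR = 16.7 × 0.1422 = 2.37 V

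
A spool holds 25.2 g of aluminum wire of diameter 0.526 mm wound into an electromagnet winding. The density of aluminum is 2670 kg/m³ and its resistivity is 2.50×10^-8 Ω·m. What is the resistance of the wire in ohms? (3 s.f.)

5.00 Ω

A = π(d/2)² = π(2.6300e-04 m)² = 2.1730e-07 m²
L = m/(density·A) = 0.0252/(2670×2.1730e-07) = 43.43 m
R = ρL/A = (2.50×10^-8)(43.43)/(2.1730e-07) = 5.00 Ω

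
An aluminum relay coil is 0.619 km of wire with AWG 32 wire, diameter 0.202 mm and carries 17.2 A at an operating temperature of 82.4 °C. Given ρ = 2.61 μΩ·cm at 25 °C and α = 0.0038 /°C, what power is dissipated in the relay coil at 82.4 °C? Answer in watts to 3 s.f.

ρ = 2.61 μΩ·cm = 2.61×10^-8 Ω·m
A = π(0.202/2 mm)² = π(1.0100e-04 m)² = 3.205e-08 m²
R₍25₎ = ρL/A = (2.61×10^-8)(619)/(3.205e-08) = 504.1 Ω
R₍82.4₎ = R₍25₎(1 + αΔT) = 504.1 × (1 + 0.0038×57.4) = 614.1 Ω
P = I²R = (17.2)² × 614.1 = 1.82×10^5 W

1.82×10^5 W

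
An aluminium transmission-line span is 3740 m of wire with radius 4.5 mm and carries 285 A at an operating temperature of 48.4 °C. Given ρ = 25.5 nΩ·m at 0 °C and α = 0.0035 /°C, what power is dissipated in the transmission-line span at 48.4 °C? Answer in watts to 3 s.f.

ρ = 25.5 nΩ·m = 2.55×10^-8 Ω·m
A = πr² = π(4.5000e-03 m)² = 6.362e-05 m²
R₍0₎ = ρL/A = (2.55×10^-8)(3740)/(6.362e-05) = 1.499 Ω
R₍48.4₎ = R₍0₎(1 + αΔT) = 1.499 × (1 + 0.0035×48.4) = 1.753 Ω
P = I²R = (285)² × 1.753 = 1.42×10^5 W

1.42×10^5 W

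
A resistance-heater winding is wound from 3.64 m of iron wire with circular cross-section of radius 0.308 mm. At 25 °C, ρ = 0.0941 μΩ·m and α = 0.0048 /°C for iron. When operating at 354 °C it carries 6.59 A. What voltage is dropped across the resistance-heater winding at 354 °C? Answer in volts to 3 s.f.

19.5 V

ρ = 0.0941 μΩ·m = 9.41×10^-8 Ω·m
A = πr² = π(3.0800e-04 m)² = 2.980e-07 m²
R₍25₎ = ρL/A = (9.41×10^-8)(3.64)/(2.980e-07) = 1.149 Ω
R₍354₎ = R₍25₎(1 + αΔT) = 1.149 × (1 + 0.0048×329) = 2.964 Ω
V = IR = 6.59 × 2.964 = 19.5 V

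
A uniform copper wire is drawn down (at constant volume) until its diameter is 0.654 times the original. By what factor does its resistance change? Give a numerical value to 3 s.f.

5.47

Volume constant ⇒ L' = L/r² with r = 0.654. R' = ρL'/A' = ρ(L/r²)/(πr²d₀²/4) = R/r⁴.
Factor = 5.47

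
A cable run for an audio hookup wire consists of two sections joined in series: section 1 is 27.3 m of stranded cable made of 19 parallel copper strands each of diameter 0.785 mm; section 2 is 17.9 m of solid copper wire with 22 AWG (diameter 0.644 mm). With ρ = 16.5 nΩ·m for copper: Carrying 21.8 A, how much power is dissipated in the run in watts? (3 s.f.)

454 W

ρ = 16.5 nΩ·m = 1.65×10^-8 Ω·m
Section 1: A_strand = π(3.9250e-04)² = 4.840e-07 m²; R₁ = ρL/(N·A_s) = (1.65×10^-8)(27.3)/(19×4.840e-07) = 0.04899 Ω
Section 2: A = π(0.644/2 mm)² = π(3.2200e-04 m)² = 3.257e-07 m²
R₂ = (1.65×10^-8)(17.9)/(3.257e-07) = 0.9067 Ω
R = R₁ + R₂ = 0.9557 Ω
P = I²R = (21.8)² × 0.9557 = 454 W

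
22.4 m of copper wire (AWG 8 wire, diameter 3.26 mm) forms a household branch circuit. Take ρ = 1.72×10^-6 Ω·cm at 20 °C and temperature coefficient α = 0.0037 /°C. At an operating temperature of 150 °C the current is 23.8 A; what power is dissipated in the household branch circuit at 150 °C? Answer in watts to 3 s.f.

38.7 W

ρ = 1.72×10^-6 Ω·cm = 1.72×10^-8 Ω·m
A = π(3.26/2 mm)² = π(1.6300e-03 m)² = 8.347e-06 m²
R₍20₎ = ρL/A = (1.72×10^-8)(22.4)/(8.347e-06) = 0.04616 Ω
R₍150₎ = R₍20₎(1 + αΔT) = 0.04616 × (1 + 0.0037×130) = 0.06836 Ω
P = I²R = (23.8)² × 0.06836 = 38.7 W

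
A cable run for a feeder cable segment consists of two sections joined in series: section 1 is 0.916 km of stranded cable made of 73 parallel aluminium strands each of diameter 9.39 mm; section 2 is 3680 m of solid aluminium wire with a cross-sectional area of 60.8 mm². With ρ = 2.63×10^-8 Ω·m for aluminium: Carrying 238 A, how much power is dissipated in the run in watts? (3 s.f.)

90400 W

Section 1: A_strand = π(4.6950e-03)² = 6.925e-05 m²; R₁ = ρL/(N·A_s) = (2.63×10^-8)(916)/(73×6.925e-05) = 0.004765 Ω
Section 2: A = 60.8 mm² = 6.080e-05 m²
R₂ = (2.63×10^-8)(3680)/(6.080e-05) = 1.592 Ω
R = R₁ + R₂ = 1.597 Ω
P = I²R = (238)² × 1.597 = 90400 W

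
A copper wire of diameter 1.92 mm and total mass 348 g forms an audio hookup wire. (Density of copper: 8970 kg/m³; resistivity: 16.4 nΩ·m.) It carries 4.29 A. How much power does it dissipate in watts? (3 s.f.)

ρ = 16.4 nΩ·m = 1.64×10^-8 Ω·m
A = π(d/2)² = π(9.6000e-04 m)² = 2.8953e-06 m²
L = m/(density·A) = 0.348/(8970×2.8953e-06) = 13.4 m
R = ρL/A = (1.64×10^-8)(13.4)/(2.8953e-06) = 0.0759 Ω
P = I²R = (4.29)² × 0.0759 = 1.40 W

1.40 W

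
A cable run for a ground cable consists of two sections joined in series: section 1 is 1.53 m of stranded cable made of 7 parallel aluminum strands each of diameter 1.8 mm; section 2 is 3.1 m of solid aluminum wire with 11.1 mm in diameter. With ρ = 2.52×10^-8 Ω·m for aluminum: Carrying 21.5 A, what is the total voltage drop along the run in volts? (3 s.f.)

Section 1: A_strand = π(9.0000e-04)² = 2.545e-06 m²; R₁ = ρL/(N·A_s) = (2.52×10^-8)(1.53)/(7×2.545e-06) = 0.002165 Ω
Section 2: A = π(d/2)² = π(5.5500e-03 m)² = 9.677e-05 m²
R₂ = (2.52×10^-8)(3.1)/(9.677e-05) = 8.073×10^-4 Ω
R = R₁ + R₂ = 0.002972 Ω
V = IR = 21.5 × 0.002972 = 0.0639 V

0.0639 V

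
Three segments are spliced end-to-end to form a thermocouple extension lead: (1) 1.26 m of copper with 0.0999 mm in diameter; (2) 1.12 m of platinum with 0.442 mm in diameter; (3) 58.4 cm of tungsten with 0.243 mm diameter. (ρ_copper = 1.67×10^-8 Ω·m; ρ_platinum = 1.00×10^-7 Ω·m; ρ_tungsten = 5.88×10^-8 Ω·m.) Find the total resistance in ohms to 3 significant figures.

4.15 Ω

Seg 1: A = π(d/2)² = π(4.9950e-05 m)² = 7.838e-09 m²
R_1 = (1.67×10^-8)(1.26)/(7.838e-09) = 2.685 Ω
Seg 2: A = π(d/2)² = π(2.2100e-04 m)² = 1.534e-07 m²
R_2 = (1.00×10^-7)(1.12)/(1.534e-07) = 0.7299 Ω
Seg 3: A = π(d/2)² = π(1.2150e-04 m)² = 4.638e-08 m²
R_3 = (5.88×10^-8)(0.584)/(4.638e-08) = 0.7404 Ω
R_total = R_1 + R_2 + R_3 = 4.15 Ω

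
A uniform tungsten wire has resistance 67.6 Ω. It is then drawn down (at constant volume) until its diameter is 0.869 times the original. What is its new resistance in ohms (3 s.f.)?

Volume constant ⇒ L' = L/r² with r = 0.869. R' = ρL'/A' = ρ(L/r²)/(πr²d₀²/4) = R/r⁴.
R' = 1.754 × 67.6 = 119 Ω

119 Ω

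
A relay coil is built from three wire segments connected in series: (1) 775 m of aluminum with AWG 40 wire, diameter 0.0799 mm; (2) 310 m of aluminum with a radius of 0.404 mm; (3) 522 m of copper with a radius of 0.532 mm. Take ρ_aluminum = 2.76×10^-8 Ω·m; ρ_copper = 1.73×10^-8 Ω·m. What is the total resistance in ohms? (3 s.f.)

Seg 1: A = π(0.0799/2 mm)² = π(3.9950e-05 m)² = 5.014e-09 m²
R_1 = (2.76×10^-8)(775)/(5.014e-09) = 4266 Ω
Seg 2: A = πr² = π(4.0400e-04 m)² = 5.128e-07 m²
R_2 = (2.76×10^-8)(310)/(5.128e-07) = 16.69 Ω
Seg 3: A = πr² = π(5.3200e-04 m)² = 8.891e-07 m²
R_3 = (1.73×10^-8)(522)/(8.891e-07) = 10.16 Ω
R_total = R_1 + R_2 + R_3 = 4290 Ω

4290 Ω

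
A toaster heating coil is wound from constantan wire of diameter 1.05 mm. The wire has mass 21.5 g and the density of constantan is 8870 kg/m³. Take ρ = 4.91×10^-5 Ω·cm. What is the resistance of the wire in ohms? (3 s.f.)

1.59 Ω

ρ = 4.91×10^-5 Ω·cm = 4.91×10^-7 Ω·m
A = π(d/2)² = π(5.2500e-04 m)² = 8.6590e-07 m²
L = m/(density·A) = 0.0215/(8870×8.6590e-07) = 2.799 m
R = ρL/A = (4.91×10^-7)(2.799)/(8.6590e-07) = 1.59 Ω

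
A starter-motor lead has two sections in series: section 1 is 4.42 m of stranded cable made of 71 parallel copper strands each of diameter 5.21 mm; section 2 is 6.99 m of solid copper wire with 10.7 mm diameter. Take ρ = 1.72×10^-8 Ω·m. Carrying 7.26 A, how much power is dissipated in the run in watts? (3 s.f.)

Section 1: A_strand = π(2.6050e-03)² = 2.132e-05 m²; R₁ = ρL/(N·A_s) = (1.72×10^-8)(4.42)/(71×2.132e-05) = 5.023×10^-5 Ω
Section 2: A = π(d/2)² = π(5.3500e-03 m)² = 8.992e-05 m²
R₂ = (1.72×10^-8)(6.99)/(8.992e-05) = 0.001337 Ω
R = R₁ + R₂ = 0.001387 Ω
P = I²R = (7.26)² × 0.001387 = 0.0731 W

0.0731 W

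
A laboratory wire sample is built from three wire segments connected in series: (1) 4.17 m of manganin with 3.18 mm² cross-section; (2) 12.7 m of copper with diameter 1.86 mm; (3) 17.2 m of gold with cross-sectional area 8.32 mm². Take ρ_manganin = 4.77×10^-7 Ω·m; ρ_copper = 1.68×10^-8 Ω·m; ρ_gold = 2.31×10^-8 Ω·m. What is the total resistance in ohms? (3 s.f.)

Seg 1: A = 3.18 mm² = 3.180e-06 m²
R_1 = (4.77×10^-7)(4.17)/(3.180e-06) = 0.6255 Ω
Seg 2: A = π(d/2)² = π(9.3000e-04 m)² = 2.717e-06 m²
R_2 = (1.68×10^-8)(12.7)/(2.717e-06) = 0.07852 Ω
Seg 3: A = 8.32 mm² = 8.320e-06 m²
R_3 = (2.31×10^-8)(17.2)/(8.320e-06) = 0.04775 Ω
R_total = R_1 + R_2 + R_3 = 0.752 Ω

0.752 Ω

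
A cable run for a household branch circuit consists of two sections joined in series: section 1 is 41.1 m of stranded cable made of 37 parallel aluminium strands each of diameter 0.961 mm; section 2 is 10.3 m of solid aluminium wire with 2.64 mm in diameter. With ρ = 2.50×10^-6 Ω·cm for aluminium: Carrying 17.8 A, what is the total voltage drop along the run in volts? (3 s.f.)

1.52 V

ρ = 2.50×10^-6 Ω·cm = 2.50×10^-8 Ω·m
Section 1: A_strand = π(4.8050e-04)² = 7.253e-07 m²; R₁ = ρL/(N·A_s) = (2.50×10^-8)(41.1)/(37×7.253e-07) = 0.03829 Ω
Section 2: A = π(d/2)² = π(1.3200e-03 m)² = 5.474e-06 m²
R₂ = (2.50×10^-8)(10.3)/(5.474e-06) = 0.04704 Ω
R = R₁ + R₂ = 0.08533 Ω
V = IR = 17.8 × 0.08533 = 1.52 V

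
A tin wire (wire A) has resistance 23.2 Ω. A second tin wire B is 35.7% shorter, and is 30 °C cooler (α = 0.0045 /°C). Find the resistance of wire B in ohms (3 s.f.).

12.9 Ω

R ∝ ρL/d² with ρ ∝ (1+αΔT), so R_B/R_A = (1 − 35.7/100) × (1 − 0.0045×30)
= 0.643 × 0.865 = 0.5562
R_B = 0.5562 × 23.2 = 12.9 Ω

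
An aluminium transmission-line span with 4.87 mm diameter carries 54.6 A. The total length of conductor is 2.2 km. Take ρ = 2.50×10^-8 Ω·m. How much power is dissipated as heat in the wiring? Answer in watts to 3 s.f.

A = π(d/2)² = π(2.4350e-03 m)² = 1.863e-05 m²
R = ρL/A = (2.50×10^-8)(2200)/(1.863e-05) = 2.953 Ω
P = I²R = (54.6)² × 2.953 = 8800 W

8800 W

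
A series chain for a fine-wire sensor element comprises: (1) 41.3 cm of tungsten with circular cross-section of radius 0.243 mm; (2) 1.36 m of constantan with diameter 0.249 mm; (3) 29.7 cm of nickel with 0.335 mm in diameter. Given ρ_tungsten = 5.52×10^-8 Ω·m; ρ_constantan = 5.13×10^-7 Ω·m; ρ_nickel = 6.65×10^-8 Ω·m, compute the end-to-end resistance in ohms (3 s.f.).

14.7 Ω

Seg 1: A = πr² = π(2.4300e-04 m)² = 1.855e-07 m²
R_1 = (5.52×10^-8)(0.413)/(1.855e-07) = 0.1229 Ω
Seg 2: A = π(d/2)² = π(1.2450e-04 m)² = 4.870e-08 m²
R_2 = (5.13×10^-7)(1.36)/(4.870e-08) = 14.33 Ω
Seg 3: A = π(d/2)² = π(1.6750e-04 m)² = 8.814e-08 m²
R_3 = (6.65×10^-8)(0.297)/(8.814e-08) = 0.2241 Ω
R_total = R_1 + R_2 + R_3 = 14.7 Ω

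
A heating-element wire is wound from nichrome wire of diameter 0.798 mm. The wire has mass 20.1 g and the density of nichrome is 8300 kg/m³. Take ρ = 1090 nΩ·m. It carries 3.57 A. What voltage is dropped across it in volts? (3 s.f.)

ρ = 1090 nΩ·m = 1.09×10^-6 Ω·m
A = π(d/2)² = π(3.9900e-04 m)² = 5.0014e-07 m²
L = m/(density·A) = 0.0201/(8300×5.0014e-07) = 4.842 m
R = ρL/A = (1.09×10^-6)(4.842)/(5.0014e-07) = 10.55 Ω
V = IR = 3.57 × 10.55 = 37.7 V

37.7 V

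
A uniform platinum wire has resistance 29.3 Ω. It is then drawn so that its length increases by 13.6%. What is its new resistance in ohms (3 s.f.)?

37.8 Ω

k = 1 + 13.6/100 = 1.136; volume constant ⇒ A' = A/k, so R' = k²R.
R' = 1.29 × 29.3 = 37.8 Ω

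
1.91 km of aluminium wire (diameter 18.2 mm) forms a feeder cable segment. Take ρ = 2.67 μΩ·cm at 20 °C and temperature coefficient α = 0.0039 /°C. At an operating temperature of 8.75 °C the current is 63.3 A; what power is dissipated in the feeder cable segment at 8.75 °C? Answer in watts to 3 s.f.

751 W

ρ = 2.67 μΩ·cm = 2.67×10^-8 Ω·m
A = π(d/2)² = π(9.1000e-03 m)² = 2.602e-04 m²
R₍20₎ = ρL/A = (2.67×10^-8)(1910)/(2.602e-04) = 0.196 Ω
R₍8.75₎ = R₍20₎(1 + αΔT) = 0.196 × (1 + 0.0039×-11.2) = 0.1874 Ω
P = I²R = (63.3)² × 0.1874 = 751 W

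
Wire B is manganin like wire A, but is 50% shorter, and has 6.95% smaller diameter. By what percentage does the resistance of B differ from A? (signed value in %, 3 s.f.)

R ∝ L/d², so R_B/R_A = (1 − 50/100) × (1 − 6.95/100)⁻²
= 0.5 × 1.155 = 0.5775
(R_B − R_A)/R_A = 0.5775 − 1 = -42.3%

-42.3%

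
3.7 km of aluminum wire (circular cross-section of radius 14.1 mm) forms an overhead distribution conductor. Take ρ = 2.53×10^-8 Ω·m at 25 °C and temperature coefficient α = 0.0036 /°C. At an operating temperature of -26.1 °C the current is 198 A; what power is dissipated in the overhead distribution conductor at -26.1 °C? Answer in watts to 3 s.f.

4790 W

A = πr² = π(1.4100e-02 m)² = 6.246e-04 m²
R₍25₎ = ρL/A = (2.53×10^-8)(3700)/(6.246e-04) = 0.1499 Ω
R₍-26.1₎ = R₍25₎(1 + αΔT) = 0.1499 × (1 + 0.0036×-51.1) = 0.1223 Ω
P = I²R = (198)² × 0.1223 = 4790 W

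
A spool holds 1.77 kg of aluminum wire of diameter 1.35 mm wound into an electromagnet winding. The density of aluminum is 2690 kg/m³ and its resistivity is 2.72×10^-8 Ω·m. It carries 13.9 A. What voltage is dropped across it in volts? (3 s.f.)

A = π(d/2)² = π(6.7500e-04 m)² = 1.4314e-06 m²
L = m/(density·A) = 1.77/(2690×1.4314e-06) = 459.7 m
R = ρL/A = (2.72×10^-8)(459.7)/(1.4314e-06) = 8.735 Ω
V = IR = 13.9 × 8.735 = 121 V

121 V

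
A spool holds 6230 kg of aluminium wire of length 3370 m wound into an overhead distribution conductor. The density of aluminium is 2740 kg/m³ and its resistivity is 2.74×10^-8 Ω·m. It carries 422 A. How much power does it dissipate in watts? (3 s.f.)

24400 W

A = m/(density·L) = 6230/(2740×3370) = 6.7470e-04 m²
R = ρL/A = (2.74×10^-8)(3370)/(6.7470e-04) = 0.1369 Ω
P = I²R = (422)² × 0.1369 = 24400 W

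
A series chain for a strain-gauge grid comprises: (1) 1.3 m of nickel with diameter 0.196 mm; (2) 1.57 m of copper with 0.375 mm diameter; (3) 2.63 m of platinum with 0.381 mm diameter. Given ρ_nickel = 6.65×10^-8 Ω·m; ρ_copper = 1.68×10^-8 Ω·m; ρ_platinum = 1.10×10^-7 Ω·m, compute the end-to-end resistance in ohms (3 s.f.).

5.64 Ω

Seg 1: A = π(d/2)² = π(9.8000e-05 m)² = 3.017e-08 m²
R_1 = (6.65×10^-8)(1.3)/(3.017e-08) = 2.865 Ω
Seg 2: A = π(d/2)² = π(1.8750e-04 m)² = 1.104e-07 m²
R_2 = (1.68×10^-8)(1.57)/(1.104e-07) = 0.2388 Ω
Seg 3: A = π(d/2)² = π(1.9050e-04 m)² = 1.140e-07 m²
R_3 = (1.10×10^-7)(2.63)/(1.140e-07) = 2.538 Ω
R_total = R_1 + R_2 + R_3 = 5.64 Ω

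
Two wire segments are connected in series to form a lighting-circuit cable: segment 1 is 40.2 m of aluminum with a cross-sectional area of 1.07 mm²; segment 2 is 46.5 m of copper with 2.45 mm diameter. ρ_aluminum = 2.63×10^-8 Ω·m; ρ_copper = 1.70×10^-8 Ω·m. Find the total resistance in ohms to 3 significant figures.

1.16 Ω

Segment 1: A = 1.07 mm² = 1.070e-06 m²
R₁ = ρL/A = (2.63×10^-8)(40.2)/(1.070e-06) = 0.9881 Ω
Segment 2: A = π(d/2)² = π(1.2250e-03 m)² = 4.714e-06 m²
R₂ = (1.70×10^-8)(46.5)/(4.714e-06) = 0.1677 Ω
R = R₁ + R₂ = 1.16 Ω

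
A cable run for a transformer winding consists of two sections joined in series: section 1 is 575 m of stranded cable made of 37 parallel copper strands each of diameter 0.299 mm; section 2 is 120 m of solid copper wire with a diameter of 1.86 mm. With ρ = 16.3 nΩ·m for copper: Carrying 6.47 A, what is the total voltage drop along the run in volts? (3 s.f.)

28.0 V

ρ = 16.3 nΩ·m = 1.63×10^-8 Ω·m
Section 1: A_strand = π(1.4950e-04)² = 7.022e-08 m²; R₁ = ρL/(N·A_s) = (1.63×10^-8)(575)/(37×7.022e-08) = 3.608 Ω
Section 2: A = π(d/2)² = π(9.3000e-04 m)² = 2.717e-06 m²
R₂ = (1.63×10^-8)(120)/(2.717e-06) = 0.7199 Ω
R = R₁ + R₂ = 4.327 Ω
V = IR = 6.47 × 4.327 = 28.0 V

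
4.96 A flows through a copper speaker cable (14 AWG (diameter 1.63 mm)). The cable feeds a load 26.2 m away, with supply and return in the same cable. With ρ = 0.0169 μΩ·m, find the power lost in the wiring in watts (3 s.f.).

ρ = 0.0169 μΩ·m = 1.69×10^-8 Ω·m
A = π(1.63/2 mm)² = π(8.1500e-04 m)² = 2.087e-06 m²
Total conductor length (both ways) L = 2 × 26.2 = 52.4 m
R = ρL/A = (1.69×10^-8)(52.4)/(2.087e-06) = 0.4244 Ω
P = I²R = (4.96)² × 0.4244 = 10.4 W

10.4 W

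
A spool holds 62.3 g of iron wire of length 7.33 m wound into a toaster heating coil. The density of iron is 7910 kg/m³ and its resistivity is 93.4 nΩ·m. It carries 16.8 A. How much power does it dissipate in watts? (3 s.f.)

180 W

ρ = 93.4 nΩ·m = 9.34×10^-8 Ω·m
A = m/(density·L) = 0.0623/(7910×7.33) = 1.0745e-06 m²
R = ρL/A = (9.34×10^-8)(7.33)/(1.0745e-06) = 0.6372 Ω
P = I²R = (16.8)² × 0.6372 = 180 W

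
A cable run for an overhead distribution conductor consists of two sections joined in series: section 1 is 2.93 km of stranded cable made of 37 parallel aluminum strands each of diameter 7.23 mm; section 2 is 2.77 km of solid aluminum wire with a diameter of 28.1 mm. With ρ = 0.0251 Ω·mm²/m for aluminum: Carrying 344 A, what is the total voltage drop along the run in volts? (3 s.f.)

ρ = 0.0251 Ω·mm²/m = 2.51×10^-8 Ω·m
Section 1: A_strand = π(3.6150e-03)² = 4.106e-05 m²; R₁ = ρL/(N·A_s) = (2.51×10^-8)(2930)/(37×4.106e-05) = 0.04841 Ω
Section 2: A = π(d/2)² = π(1.4050e-02 m)² = 6.202e-04 m²
R₂ = (2.51×10^-8)(2770)/(6.202e-04) = 0.1121 Ω
R = R₁ + R₂ = 0.1605 Ω
V = IR = 344 × 0.1605 = 55.2 V

55.2 V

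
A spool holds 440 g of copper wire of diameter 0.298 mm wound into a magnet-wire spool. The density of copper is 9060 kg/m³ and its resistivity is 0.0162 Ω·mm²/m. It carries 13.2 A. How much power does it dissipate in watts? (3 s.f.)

28200 W

ρ = 0.0162 Ω·mm²/m = 1.62×10^-8 Ω·m
A = π(d/2)² = π(1.4900e-04 m)² = 6.9746e-08 m²
L = m/(density·A) = 0.44/(9060×6.9746e-08) = 696.3 m
R = ρL/A = (1.62×10^-8)(696.3)/(6.9746e-08) = 161.7 Ω
P = I²R = (13.2)² × 161.7 = 28200 W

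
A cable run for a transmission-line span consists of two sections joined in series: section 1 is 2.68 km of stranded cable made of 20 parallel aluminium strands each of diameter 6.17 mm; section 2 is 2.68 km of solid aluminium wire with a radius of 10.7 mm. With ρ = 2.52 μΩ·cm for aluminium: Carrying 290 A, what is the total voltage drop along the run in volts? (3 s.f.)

ρ = 2.52 μΩ·cm = 2.52×10^-8 Ω·m
Section 1: A_strand = π(3.0850e-03)² = 2.990e-05 m²; R₁ = ρL/(N·A_s) = (2.52×10^-8)(2680)/(20×2.990e-05) = 0.1129 Ω
Section 2: A = πr² = π(1.0700e-02 m)² = 3.597e-04 m²
R₂ = (2.52×10^-8)(2680)/(3.597e-04) = 0.1878 Ω
R = R₁ + R₂ = 0.3007 Ω
V = IR = 290 × 0.3007 = 87.2 V

87.2 V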